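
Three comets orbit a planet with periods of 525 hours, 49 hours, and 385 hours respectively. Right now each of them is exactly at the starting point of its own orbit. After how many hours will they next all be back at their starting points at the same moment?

40425 hours

They coincide at every common multiple of the periods; the first is the LCM.
525 = 3 × 5^2 × 7
49 = 7^2
385 = 5 × 7 × 11
LCM(525, 49, 385) = 3 × 5^2 × 7^2 × 11 = 40425.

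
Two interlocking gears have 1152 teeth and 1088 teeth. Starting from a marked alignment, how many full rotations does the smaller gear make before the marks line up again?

They are all back at their starting positions together after one LCM of the periods.
1152 = 2^7 × 3^2
1088 = 2^6 × 17
LCM(1152, 1088) = 2^7 × 3^2 × 17 = 19584.
Rotations for period 1088: 19584 / 1088 = 18.

18 rotations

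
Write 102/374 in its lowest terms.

3/11

102 = 2 × 3 × 17
374 = 2 × 11 × 17
gcd(102, 374) = 2 × 17 = 34.
Divide numerator and denominator by 34: 102/374 = 3/11.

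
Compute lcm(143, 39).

429

143 = 11 × 13
39 = 3 × 13
LCM(143, 39) = 3 × 11 × 13 = 429.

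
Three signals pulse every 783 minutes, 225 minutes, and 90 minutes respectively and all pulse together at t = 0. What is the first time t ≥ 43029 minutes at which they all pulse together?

Joint pulses occur at multiples of LCM(783, 225, 90).
783 = 3^3 × 29
225 = 3^2 × 5^2
90 = 2 × 3^2 × 5
LCM(783, 225, 90) = 2 × 3^3 × 5^2 × 29 = 39150.
Smallest multiple of 39150 that is ≥ 43029: ⌈43029/39150⌉ × 39150 = 2 × 39150 = 78300.

78300 minutes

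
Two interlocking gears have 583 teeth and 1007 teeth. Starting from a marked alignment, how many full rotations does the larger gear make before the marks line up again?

11 rotations

All finish a whole number of cycles simultaneously at t = LCM of the periods.
583 = 11 × 53
1007 = 19 × 53
LCM(583, 1007) = 11 × 19 × 53 = 11077.
Rotations for period 1007: 11077 / 1007 = 11.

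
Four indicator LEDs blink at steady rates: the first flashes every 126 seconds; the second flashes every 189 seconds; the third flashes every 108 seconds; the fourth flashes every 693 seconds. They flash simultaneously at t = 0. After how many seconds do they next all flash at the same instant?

8316 seconds

We need the least common multiple of the intervals.
126 = 2 × 3^2 × 7
189 = 3^3 × 7
108 = 2^2 × 3^3
693 = 3^2 × 7 × 11
LCM(126, 189, 108, 693) = 2^2 × 3^3 × 7 × 11 = 8316.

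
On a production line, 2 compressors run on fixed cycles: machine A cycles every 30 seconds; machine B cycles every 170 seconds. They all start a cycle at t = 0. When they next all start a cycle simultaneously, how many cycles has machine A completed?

The first common completion time is the LCM of the periods.
30 = 2 × 3 × 5
170 = 2 × 5 × 17
LCM(30, 170) = 2 × 3 × 5 × 17 = 510.
Cycles for period 30: 510 / 30 = 17.

17 cycles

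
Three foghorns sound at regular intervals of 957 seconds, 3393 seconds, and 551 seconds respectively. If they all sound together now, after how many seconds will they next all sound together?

709137 seconds

We need the least common multiple of the intervals.
957 = 3 × 11 × 29
3393 = 3^2 × 13 × 29
551 = 19 × 29
LCM(957, 3393, 551) = 3^2 × 11 × 13 × 19 × 29 = 709137.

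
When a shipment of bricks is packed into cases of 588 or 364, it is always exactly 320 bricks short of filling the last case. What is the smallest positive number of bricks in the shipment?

Being 320 short of a full case of size k means N ≡ −320 (mod k), i.e. N + 320 is a multiple of each size.
588 = 2^2 × 3 × 7^2
364 = 2^2 × 7 × 13
LCM(588, 364) = 2^2 × 3 × 7^2 × 13 = 7644.
Smallest positive N is 7644 − 320 = 7324.

7324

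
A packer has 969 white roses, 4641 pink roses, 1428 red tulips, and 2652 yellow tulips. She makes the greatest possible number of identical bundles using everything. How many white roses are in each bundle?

Number of bundles = gcd(969, 4641, 1428, 2652).
969 = 3 × 17 × 19
4641 = 3 × 7 × 13 × 17
1428 = 2^2 × 3 × 7 × 17
2652 = 2^2 × 3 × 13 × 17
gcd(969, 4641, 1428, 2652) = 3 × 17 = 51.
white roses per bundle = 969 / 51 = 19.

19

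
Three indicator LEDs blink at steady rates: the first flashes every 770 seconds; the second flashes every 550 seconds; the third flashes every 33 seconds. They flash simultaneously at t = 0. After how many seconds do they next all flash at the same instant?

11550 seconds

The first simultaneous occurrence is after LCM of the individual periods.
770 = 2 × 5 × 7 × 11
550 = 2 × 5^2 × 11
33 = 3 × 11
LCM(770, 550, 33) = 2 × 3 × 5^2 × 7 × 11 = 11550.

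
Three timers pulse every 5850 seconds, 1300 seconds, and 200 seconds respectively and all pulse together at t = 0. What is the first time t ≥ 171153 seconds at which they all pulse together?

Joint pulses occur at multiples of LCM(5850, 1300, 200).
5850 = 2 × 3^2 × 5^2 × 13
1300 = 2^2 × 5^2 × 13
200 = 2^3 × 5^2
LCM(5850, 1300, 200) = 2^3 × 3^2 × 5^2 × 13 = 23400.
Smallest multiple of 23400 that is ≥ 171153: ⌈171153/23400⌉ × 23400 = 8 × 23400 = 187200.

187200 seconds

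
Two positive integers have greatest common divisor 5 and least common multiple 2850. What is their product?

For any two positive integers, gcd × lcm = product = 5 × 2850 = 14250.

14250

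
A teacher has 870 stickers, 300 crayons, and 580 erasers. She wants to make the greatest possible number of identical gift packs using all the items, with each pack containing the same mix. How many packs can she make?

10 packs

The pack count must divide each quantity, so the greatest is gcd(870, 300, 580).
870 = 2 × 3 × 5 × 29
300 = 2^2 × 3 × 5^2
580 = 2^2 × 5 × 29
gcd(870, 300, 580) = 2 × 5 = 10.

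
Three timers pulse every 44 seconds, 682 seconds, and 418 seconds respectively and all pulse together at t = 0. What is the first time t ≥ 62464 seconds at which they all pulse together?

77748 seconds

Joint pulses occur at multiples of LCM(44, 682, 418).
44 = 2^2 × 11
682 = 2 × 11 × 31
418 = 2 × 11 × 19
LCM(44, 682, 418) = 2^2 × 11 × 19 × 31 = 25916.
Smallest multiple of 25916 that is ≥ 62464: ⌈62464/25916⌉ × 25916 = 3 × 25916 = 77748.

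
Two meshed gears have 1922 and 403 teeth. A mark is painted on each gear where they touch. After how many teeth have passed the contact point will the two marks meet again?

24986 teeth

They coincide at every common multiple of the periods; the first is the LCM.
1922 = 2 × 31^2
403 = 13 × 31
LCM(1922, 403) = 2 × 13 × 31^2 = 24986.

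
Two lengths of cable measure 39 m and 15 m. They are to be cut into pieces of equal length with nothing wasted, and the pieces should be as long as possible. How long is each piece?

3 m

Each piece length must divide every original length, so the longest possible is gcd(39, 15).
39 = 3 × 13
15 = 3 × 5
gcd(39, 15) = 3.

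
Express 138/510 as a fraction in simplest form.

23/85

138 = 2 × 3 × 23
510 = 2 × 3 × 5 × 17
gcd(138, 510) = 2 × 3 = 6.
Divide numerator and denominator by 6: 138/510 = 23/85.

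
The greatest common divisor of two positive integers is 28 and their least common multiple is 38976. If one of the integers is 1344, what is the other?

812

For two integers, gcd × lcm = product, so the other is (28 × 38976) / 1344 = 1091328 / 1344 = 812.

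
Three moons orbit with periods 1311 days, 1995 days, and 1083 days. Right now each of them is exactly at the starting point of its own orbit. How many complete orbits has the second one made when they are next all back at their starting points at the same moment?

All finish a whole number of cycles simultaneously at t = LCM of the periods.
1311 = 3 × 19 × 23
1995 = 3 × 5 × 7 × 19
1083 = 3 × 19^2
LCM(1311, 1995, 1083) = 3 × 5 × 7 × 19^2 × 23 = 871815.
Orbits for period 1995: 871815 / 1995 = 437.

437 orbits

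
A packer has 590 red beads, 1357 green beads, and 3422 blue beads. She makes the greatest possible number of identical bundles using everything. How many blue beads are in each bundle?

Number of bundles = gcd(590, 1357, 3422).
590 = 2 × 5 × 59
1357 = 23 × 59
3422 = 2 × 29 × 59
gcd(590, 1357, 3422) = 59.
blue beads per bundle = 3422 / 59 = 58.

58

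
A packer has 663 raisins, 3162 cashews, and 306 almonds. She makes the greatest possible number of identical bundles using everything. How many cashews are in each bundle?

Number of bundles = gcd(663, 3162, 306).
663 = 3 × 13 × 17
3162 = 2 × 3 × 17 × 31
306 = 2 × 3^2 × 17
gcd(663, 3162, 306) = 3 × 17 = 51.
cashews per bundle = 3162 / 51 = 62.

62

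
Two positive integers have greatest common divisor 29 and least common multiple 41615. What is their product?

1206835

For any two positive integers, gcd × lcm = product = 29 × 41615 = 1206835.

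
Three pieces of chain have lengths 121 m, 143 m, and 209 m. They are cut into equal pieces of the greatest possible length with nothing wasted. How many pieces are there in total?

43

Piece length = gcd(121, 143, 209).
121 = 11^2
143 = 11 × 13
209 = 11 × 19
gcd(121, 143, 209) = 11.
Total pieces = 121/11 + 143/11 + 209/11 = 11 + 13 + 19 = 43.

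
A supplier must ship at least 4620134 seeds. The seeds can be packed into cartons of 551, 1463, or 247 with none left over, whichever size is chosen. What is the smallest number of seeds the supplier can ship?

4963959

The number of seeds must be a common multiple of 551, 1463, and 247, so a multiple of their LCM.
551 = 19 × 29
1463 = 7 × 11 × 19
247 = 13 × 19
LCM(551, 1463, 247) = 7 × 11 × 13 × 19 × 29 = 551551.
Smallest multiple of 551551 that is ≥ 4620134: ⌈4620134/551551⌉ × 551551 = 9 × 551551 = 4963959.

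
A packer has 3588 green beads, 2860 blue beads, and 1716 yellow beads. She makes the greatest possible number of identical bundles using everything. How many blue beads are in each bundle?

55

Number of bundles = gcd(3588, 2860, 1716).
3588 = 2^2 × 3 × 13 × 23
2860 = 2^2 × 5 × 11 × 13
1716 = 2^2 × 3 × 11 × 13
gcd(3588, 2860, 1716) = 2^2 × 13 = 52.
blue beads per bundle = 2860 / 52 = 55.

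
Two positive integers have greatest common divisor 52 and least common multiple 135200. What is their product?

7030400

For any two positive integers, gcd × lcm = product = 52 × 135200 = 7030400.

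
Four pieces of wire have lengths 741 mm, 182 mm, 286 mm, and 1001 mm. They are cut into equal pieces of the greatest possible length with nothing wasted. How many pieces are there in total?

170

Piece length = gcd(741, 182, 286, 1001).
741 = 3 × 13 × 19
182 = 2 × 7 × 13
286 = 2 × 11 × 13
1001 = 7 × 11 × 13
gcd(741, 182, 286, 1001) = 13.
Total pieces = 741/13 + 182/13 + 286/13 + 1001/13 = 57 + 14 + 22 + 77 = 170.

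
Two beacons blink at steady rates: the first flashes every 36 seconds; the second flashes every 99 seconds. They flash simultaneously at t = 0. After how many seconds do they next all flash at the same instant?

We need the least common multiple of the intervals.
36 = 2^2 × 3^2
99 = 3^2 × 11
LCM(36, 99) = 2^2 × 3^2 × 11 = 396.

396 seconds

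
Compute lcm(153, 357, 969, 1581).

630819

153 = 3^2 × 17
357 = 3 × 7 × 17
969 = 3 × 17 × 19
1581 = 3 × 17 × 31
LCM(153, 357, 969, 1581) = 3^2 × 7 × 17 × 19 × 31 = 630819.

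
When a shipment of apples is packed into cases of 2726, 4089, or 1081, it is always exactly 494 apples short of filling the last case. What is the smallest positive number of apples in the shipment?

187600

Being 494 short of a full case of size k means N ≡ −494 (mod k), i.e. N + 494 is a multiple of each size.
2726 = 2 × 29 × 47
4089 = 3 × 29 × 47
1081 = 23 × 47
LCM(2726, 4089, 1081) = 2 × 3 × 23 × 29 × 47 = 188094.
Smallest positive N is 188094 − 494 = 187600.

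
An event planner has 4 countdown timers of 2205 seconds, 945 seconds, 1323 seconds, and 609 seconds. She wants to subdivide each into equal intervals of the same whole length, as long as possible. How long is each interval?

The interval must divide each timer length; the longest such is the gcd.
2205 = 3^2 × 5 × 7^2
945 = 3^3 × 5 × 7
1323 = 3^3 × 7^2
609 = 3 × 7 × 29
gcd(2205, 945, 1323, 609) = 3 × 7 = 21.

21 seconds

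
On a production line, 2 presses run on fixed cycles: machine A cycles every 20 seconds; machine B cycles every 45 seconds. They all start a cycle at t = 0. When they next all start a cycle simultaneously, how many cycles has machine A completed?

The first common completion time is the LCM of the periods.
20 = 2^2 × 5
45 = 3^2 × 5
LCM(20, 45) = 2^2 × 3^2 × 5 = 180.
Cycles for period 20: 180 / 20 = 9.

9 cycles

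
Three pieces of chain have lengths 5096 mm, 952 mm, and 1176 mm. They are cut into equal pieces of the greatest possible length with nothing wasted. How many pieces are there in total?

129

Piece length = gcd(5096, 952, 1176).
5096 = 2^3 × 7^2 × 13
952 = 2^3 × 7 × 17
1176 = 2^3 × 3 × 7^2
gcd(5096, 952, 1176) = 2^3 × 7 = 56.
Total pieces = 5096/56 + 952/56 + 1176/56 = 91 + 17 + 21 = 129.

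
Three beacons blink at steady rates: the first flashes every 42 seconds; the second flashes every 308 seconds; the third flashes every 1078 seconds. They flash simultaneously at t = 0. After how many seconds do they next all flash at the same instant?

The first simultaneous occurrence is after LCM of the individual periods.
42 = 2 × 3 × 7
308 = 2^2 × 7 × 11
1078 = 2 × 7^2 × 11
LCM(42, 308, 1078) = 2^2 × 3 × 7^2 × 11 = 6468.

6468 seconds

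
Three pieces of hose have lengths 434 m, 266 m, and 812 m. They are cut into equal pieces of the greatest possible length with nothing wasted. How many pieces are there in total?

Piece length = gcd(434, 266, 812).
434 = 2 × 7 × 31
266 = 2 × 7 × 19
812 = 2^2 × 7 × 29
gcd(434, 266, 812) = 2 × 7 = 14.
Total pieces = 434/14 + 266/14 + 812/14 = 31 + 19 + 58 = 108.

108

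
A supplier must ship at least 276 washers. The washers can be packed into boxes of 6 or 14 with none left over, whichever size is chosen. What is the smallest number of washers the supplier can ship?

294

The number of washers must be a common multiple of 6 and 14, so a multiple of their LCM.
6 = 2 × 3
14 = 2 × 7
LCM(6, 14) = 2 × 3 × 7 = 42.
Smallest multiple of 42 that is ≥ 276: ⌈276/42⌉ × 42 = 7 × 42 = 294.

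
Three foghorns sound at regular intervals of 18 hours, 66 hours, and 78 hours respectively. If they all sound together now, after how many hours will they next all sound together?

2574 hours

They coincide at every common multiple of the periods; the first is the LCM.
18 = 2 × 3^2
66 = 2 × 3 × 11
78 = 2 × 3 × 13
LCM(18, 66, 78) = 2 × 3^2 × 11 × 13 = 2574.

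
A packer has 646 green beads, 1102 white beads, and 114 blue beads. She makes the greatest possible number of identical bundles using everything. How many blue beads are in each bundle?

Number of bundles = gcd(646, 1102, 114).
646 = 2 × 17 × 19
1102 = 2 × 19 × 29
114 = 2 × 3 × 19
gcd(646, 1102, 114) = 2 × 19 = 38.
blue beads per bundle = 114 / 38 = 3.

3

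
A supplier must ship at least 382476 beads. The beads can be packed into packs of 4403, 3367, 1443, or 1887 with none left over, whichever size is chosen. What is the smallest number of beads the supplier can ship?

The number of beads must be a common multiple of 4403, 3367, 1443, and 1887, so a multiple of their LCM.
4403 = 7 × 17 × 37
3367 = 7 × 13 × 37
1443 = 3 × 13 × 37
1887 = 3 × 17 × 37
LCM(4403, 3367, 1443, 1887) = 3 × 7 × 13 × 17 × 37 = 171717.
Smallest multiple of 171717 that is ≥ 382476: ⌈382476/171717⌉ × 171717 = 3 × 171717 = 515151.

515151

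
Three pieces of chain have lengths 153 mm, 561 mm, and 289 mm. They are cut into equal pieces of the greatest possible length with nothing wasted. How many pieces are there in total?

Piece length = gcd(153, 561, 289).
153 = 3^2 × 17
561 = 3 × 11 × 17
289 = 17^2
gcd(153, 561, 289) = 17.
Total pieces = 153/17 + 561/17 + 289/17 = 9 + 33 + 17 = 59.

59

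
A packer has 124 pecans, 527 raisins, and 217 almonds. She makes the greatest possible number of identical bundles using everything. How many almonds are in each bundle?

Number of bundles = gcd(124, 527, 217).
124 = 2^2 × 31
527 = 17 × 31
217 = 7 × 31
gcd(124, 527, 217) = 31.
almonds per bundle = 217 / 31 = 7.

7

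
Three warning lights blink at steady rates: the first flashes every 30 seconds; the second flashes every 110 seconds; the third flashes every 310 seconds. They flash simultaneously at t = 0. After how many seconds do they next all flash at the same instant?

We need the least common multiple of the intervals.
30 = 2 × 3 × 5
110 = 2 × 5 × 11
310 = 2 × 5 × 31
LCM(30, 110, 310) = 2 × 3 × 5 × 11 × 31 = 10230.

10230 seconds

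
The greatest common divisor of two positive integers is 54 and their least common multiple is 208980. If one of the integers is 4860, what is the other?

For two integers, gcd × lcm = product, so the other is (54 × 208980) / 4860 = 11284920 / 4860 = 2322.

2322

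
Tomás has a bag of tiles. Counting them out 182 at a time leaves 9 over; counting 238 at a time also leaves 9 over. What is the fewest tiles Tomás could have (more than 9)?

3103

N − 9 must be a common multiple of 182 and 238.
182 = 2 × 7 × 13
238 = 2 × 7 × 17
LCM(182, 238) = 2 × 7 × 13 × 17 = 3094.
Smallest N > 9 is LCM + 9 = 3094 + 9 = 3103.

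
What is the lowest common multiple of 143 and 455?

5005

143 = 11 × 13
455 = 5 × 7 × 13
LCM(143, 455) = 5 × 7 × 11 × 13 = 5005.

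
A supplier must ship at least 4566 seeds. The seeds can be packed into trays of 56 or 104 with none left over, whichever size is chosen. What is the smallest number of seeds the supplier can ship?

5096

The number of seeds must be a common multiple of 56 and 104, so a multiple of their LCM.
56 = 2^3 × 7
104 = 2^3 × 13
LCM(56, 104) = 2^3 × 7 × 13 = 728.
Smallest multiple of 728 that is ≥ 4566: ⌈4566/728⌉ × 728 = 7 × 728 = 5096.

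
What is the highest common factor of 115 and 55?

115 = 5 × 23
55 = 5 × 11
gcd(115, 55) = 5.

5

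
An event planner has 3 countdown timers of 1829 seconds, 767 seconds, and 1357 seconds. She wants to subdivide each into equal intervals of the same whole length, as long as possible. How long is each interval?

59 seconds

The interval must divide each timer length; the longest such is the gcd.
1829 = 31 × 59
767 = 13 × 59
1357 = 23 × 59
gcd(1829, 767, 1357) = 59.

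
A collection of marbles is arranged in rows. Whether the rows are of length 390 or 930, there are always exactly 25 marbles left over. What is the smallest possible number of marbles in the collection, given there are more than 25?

N − 25 must be a common multiple of 390 and 930.
390 = 2 × 3 × 5 × 13
930 = 2 × 3 × 5 × 31
LCM(390, 930) = 2 × 3 × 5 × 13 × 31 = 12090.
Smallest N > 25 is LCM + 25 = 12090 + 25 = 12115.

12115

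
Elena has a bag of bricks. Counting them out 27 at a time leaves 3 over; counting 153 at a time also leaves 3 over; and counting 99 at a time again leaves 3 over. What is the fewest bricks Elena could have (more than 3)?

5052

N − 3 must be a common multiple of 27, 153, and 99.
27 = 3^3
153 = 3^2 × 17
99 = 3^2 × 11
LCM(27, 153, 99) = 3^3 × 11 × 17 = 5049.
Smallest N > 3 is LCM + 3 = 5049 + 3 = 5052.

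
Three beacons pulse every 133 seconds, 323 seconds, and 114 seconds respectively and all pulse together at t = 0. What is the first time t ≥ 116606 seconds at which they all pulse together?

Joint pulses occur at multiples of LCM(133, 323, 114).
133 = 7 × 19
323 = 17 × 19
114 = 2 × 3 × 19
LCM(133, 323, 114) = 2 × 3 × 7 × 17 × 19 = 13566.
Smallest multiple of 13566 that is ≥ 116606: ⌈116606/13566⌉ × 13566 = 9 × 13566 = 122094.

122094 seconds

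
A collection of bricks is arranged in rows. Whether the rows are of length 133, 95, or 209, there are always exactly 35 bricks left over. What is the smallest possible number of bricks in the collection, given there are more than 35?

7350

N − 35 must be a common multiple of 133, 95, and 209.
133 = 7 × 19
95 = 5 × 19
209 = 11 × 19
LCM(133, 95, 209) = 5 × 7 × 11 × 19 = 7315.
Smallest N > 35 is LCM + 35 = 7315 + 35 = 7350.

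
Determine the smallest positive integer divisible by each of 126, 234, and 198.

126 = 2 × 3^2 × 7
234 = 2 × 3^2 × 13
198 = 2 × 3^2 × 11
LCM(126, 234, 198) = 2 × 3^2 × 7 × 11 × 13 = 18018.

18018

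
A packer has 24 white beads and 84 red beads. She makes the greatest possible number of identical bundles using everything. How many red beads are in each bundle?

Number of bundles = gcd(24, 84).
24 = 2^3 × 3
84 = 2^2 × 3 × 7
gcd(24, 84) = 2^2 × 3 = 12.
red beads per bundle = 84 / 12 = 7.

7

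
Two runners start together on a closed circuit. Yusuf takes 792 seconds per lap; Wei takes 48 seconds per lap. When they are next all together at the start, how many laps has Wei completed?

33 laps

They are all back at their starting positions together after one LCM of the periods.
792 = 2^3 × 3^2 × 11
48 = 2^4 × 3
LCM(792, 48) = 2^4 × 3^2 × 11 = 1584.
Laps for period 48: 1584 / 48 = 33.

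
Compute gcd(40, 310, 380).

40 = 2^3 × 5
310 = 2 × 5 × 31
380 = 2^2 × 5 × 19
gcd(40, 310, 380) = 2 × 5 = 10.

10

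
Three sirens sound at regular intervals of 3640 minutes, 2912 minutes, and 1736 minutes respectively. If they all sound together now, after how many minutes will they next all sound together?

451360 minutes

We need the least common multiple of the intervals.
3640 = 2^3 × 5 × 7 × 13
2912 = 2^5 × 7 × 13
1736 = 2^3 × 7 × 31
LCM(3640, 2912, 1736) = 2^5 × 5 × 7 × 13 × 31 = 451360.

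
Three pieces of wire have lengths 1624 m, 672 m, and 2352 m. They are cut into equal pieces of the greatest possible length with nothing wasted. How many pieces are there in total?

Piece length = gcd(1624, 672, 2352).
1624 = 2^3 × 7 × 29
672 = 2^5 × 3 × 7
2352 = 2^4 × 3 × 7^2
gcd(1624, 672, 2352) = 2^3 × 7 = 56.
Total pieces = 1624/56 + 672/56 + 2352/56 = 29 + 12 + 42 = 83.

83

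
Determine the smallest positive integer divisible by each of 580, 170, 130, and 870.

384540

580 = 2^2 × 5 × 29
170 = 2 × 5 × 17
130 = 2 × 5 × 13
870 = 2 × 3 × 5 × 29
LCM(580, 170, 130, 870) = 2^2 × 3 × 5 × 13 × 17 × 29 = 384540.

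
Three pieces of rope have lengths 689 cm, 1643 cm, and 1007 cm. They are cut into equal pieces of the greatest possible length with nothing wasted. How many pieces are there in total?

Piece length = gcd(689, 1643, 1007).
689 = 13 × 53
1643 = 31 × 53
1007 = 19 × 53
gcd(689, 1643, 1007) = 53.
Total pieces = 689/53 + 1643/53 + 1007/53 = 13 + 31 + 19 = 63.

63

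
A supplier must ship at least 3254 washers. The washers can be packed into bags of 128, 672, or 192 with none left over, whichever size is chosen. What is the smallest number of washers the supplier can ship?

5376

The number of washers must be a common multiple of 128, 672, and 192, so a multiple of their LCM.
128 = 2^7
672 = 2^5 × 3 × 7
192 = 2^6 × 3
LCM(128, 672, 192) = 2^7 × 3 × 7 = 2688.
Smallest multiple of 2688 that is ≥ 3254: ⌈3254/2688⌉ × 2688 = 2 × 2688 = 5376.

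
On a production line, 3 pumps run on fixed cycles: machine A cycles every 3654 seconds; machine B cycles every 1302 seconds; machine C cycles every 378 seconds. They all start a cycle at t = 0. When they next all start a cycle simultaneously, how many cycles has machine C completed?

The first common completion time is the LCM of the periods.
3654 = 2 × 3^2 × 7 × 29
1302 = 2 × 3 × 7 × 31
378 = 2 × 3^3 × 7
LCM(3654, 1302, 378) = 2 × 3^3 × 7 × 29 × 31 = 339822.
Cycles for period 378: 339822 / 378 = 899.

899 cycles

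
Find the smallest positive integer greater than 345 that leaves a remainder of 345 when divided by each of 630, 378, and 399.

N − 345 must be a common multiple of 630, 378, and 399.
630 = 2 × 3^2 × 5 × 7
378 = 2 × 3^3 × 7
399 = 3 × 7 × 19
LCM(630, 378, 399) = 2 × 3^3 × 5 × 7 × 19 = 35910.
Smallest N > 345 is LCM + 345 = 35910 + 345 = 36255.

36255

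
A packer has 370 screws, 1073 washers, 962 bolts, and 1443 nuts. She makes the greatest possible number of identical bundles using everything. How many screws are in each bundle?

10

Number of bundles = gcd(370, 1073, 962, 1443).
370 = 2 × 5 × 37
1073 = 29 × 37
962 = 2 × 13 × 37
1443 = 3 × 13 × 37
gcd(370, 1073, 962, 1443) = 37.
screws per bundle = 370 / 37 = 10.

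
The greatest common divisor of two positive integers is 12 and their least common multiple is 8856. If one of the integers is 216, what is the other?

492

For two integers, gcd × lcm = product, so the other is (12 × 8856) / 216 = 106272 / 216 = 492.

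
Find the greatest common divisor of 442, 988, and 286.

442 = 2 × 13 × 17
988 = 2^2 × 13 × 19
286 = 2 × 11 × 13
gcd(442, 988, 286) = 2 × 13 = 26.

26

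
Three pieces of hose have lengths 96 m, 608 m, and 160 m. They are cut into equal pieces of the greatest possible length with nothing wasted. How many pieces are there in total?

Piece length = gcd(96, 608, 160).
96 = 2^5 × 3
608 = 2^5 × 19
160 = 2^5 × 5
gcd(96, 608, 160) = 2^5 = 32.
Total pieces = 96/32 + 608/32 + 160/32 = 3 + 19 + 5 = 27.

27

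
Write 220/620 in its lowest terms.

11/31

220 = 2^2 × 5 × 11
620 = 2^2 × 5 × 31
gcd(220, 620) = 2^2 × 5 = 20.
Divide numerator and denominator by 20: 220/620 = 11/31.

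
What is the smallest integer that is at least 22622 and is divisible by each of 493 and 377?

25636

The integer must be a common multiple of 493 and 377, so a multiple of their LCM.
493 = 17 × 29
377 = 13 × 29
LCM(493, 377) = 13 × 17 × 29 = 6409.
Smallest multiple of 6409 that is ≥ 22622: ⌈22622/6409⌉ × 6409 = 4 × 6409 = 25636.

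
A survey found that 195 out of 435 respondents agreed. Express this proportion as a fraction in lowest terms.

13/29

195 = 3 × 5 × 13
435 = 3 × 5 × 29
gcd(195, 435) = 3 × 5 = 15.
Divide numerator and denominator by 15: 195/435 = 13/29.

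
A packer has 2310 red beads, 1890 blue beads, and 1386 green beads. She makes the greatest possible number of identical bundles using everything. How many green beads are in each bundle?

Number of bundles = gcd(2310, 1890, 1386).
2310 = 2 × 3 × 5 × 7 × 11
1890 = 2 × 3^3 × 5 × 7
1386 = 2 × 3^2 × 7 × 11
gcd(2310, 1890, 1386) = 2 × 3 × 7 = 42.
green beads per bundle = 1386 / 42 = 33.

33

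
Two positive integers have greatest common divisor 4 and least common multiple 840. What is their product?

3360

For any two positive integers, gcd × lcm = product = 4 × 840 = 3360.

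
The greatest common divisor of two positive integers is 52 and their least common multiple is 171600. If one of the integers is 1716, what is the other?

For two integers, gcd × lcm = product, so the other is (52 × 171600) / 1716 = 8923200 / 1716 = 5200.

5200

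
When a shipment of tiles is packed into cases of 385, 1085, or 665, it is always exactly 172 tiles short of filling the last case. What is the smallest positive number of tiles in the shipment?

Being 172 short of a full case of size k means N ≡ −172 (mod k), i.e. N + 172 is a multiple of each size.
385 = 5 × 7 × 11
1085 = 5 × 7 × 31
665 = 5 × 7 × 19
LCM(385, 1085, 665) = 5 × 7 × 11 × 19 × 31 = 226765.
Smallest positive N is 226765 − 172 = 226593.

226593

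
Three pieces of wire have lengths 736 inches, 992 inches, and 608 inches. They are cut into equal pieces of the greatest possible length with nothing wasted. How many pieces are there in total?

Piece length = gcd(736, 992, 608).
736 = 2^5 × 23
992 = 2^5 × 31
608 = 2^5 × 19
gcd(736, 992, 608) = 2^5 = 32.
Total pieces = 736/32 + 992/32 + 608/32 = 23 + 31 + 19 = 73.

73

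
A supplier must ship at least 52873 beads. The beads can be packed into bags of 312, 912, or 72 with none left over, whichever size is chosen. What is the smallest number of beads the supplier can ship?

The number of beads must be a common multiple of 312, 912, and 72, so a multiple of their LCM.
312 = 2^3 × 3 × 13
912 = 2^4 × 3 × 19
72 = 2^3 × 3^2
LCM(312, 912, 72) = 2^4 × 3^2 × 13 × 19 = 35568.
Smallest multiple of 35568 that is ≥ 52873: ⌈52873/35568⌉ × 35568 = 2 × 35568 = 71136.

71136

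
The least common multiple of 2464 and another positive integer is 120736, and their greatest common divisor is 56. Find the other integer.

gcd × lcm = product of the two integers, so the other integer is (56 × 120736) / 2464 = 2744.

2744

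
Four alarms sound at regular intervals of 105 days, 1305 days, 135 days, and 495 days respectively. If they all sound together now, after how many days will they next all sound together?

301455 days

We need the least common multiple of the intervals.
105 = 3 × 5 × 7
1305 = 3^2 × 5 × 29
135 = 3^3 × 5
495 = 3^2 × 5 × 11
LCM(105, 1305, 135, 495) = 3^3 × 5 × 7 × 11 × 29 = 301455.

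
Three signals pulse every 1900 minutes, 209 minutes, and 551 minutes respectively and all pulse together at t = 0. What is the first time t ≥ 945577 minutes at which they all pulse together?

Joint pulses occur at multiples of LCM(1900, 209, 551).
1900 = 2^2 × 5^2 × 19
209 = 11 × 19
551 = 19 × 29
LCM(1900, 209, 551) = 2^2 × 5^2 × 11 × 19 × 29 = 606100.
Smallest multiple of 606100 that is ≥ 945577: ⌈945577/606100⌉ × 606100 = 2 × 606100 = 1212200.

1212200 minutes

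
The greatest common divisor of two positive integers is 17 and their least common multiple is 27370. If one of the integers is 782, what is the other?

For two integers, gcd × lcm = product, so the other is (17 × 27370) / 782 = 465290 / 782 = 595.

595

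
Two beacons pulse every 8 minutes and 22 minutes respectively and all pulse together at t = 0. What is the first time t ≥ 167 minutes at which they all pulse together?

176 minutes

Joint pulses occur at multiples of LCM(8, 22).
8 = 2^3
22 = 2 × 11
LCM(8, 22) = 2^3 × 11 = 88.
Smallest multiple of 88 that is ≥ 167: ⌈167/88⌉ × 88 = 2 × 88 = 176.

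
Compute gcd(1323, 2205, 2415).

1323 = 3^3 × 7^2
2205 = 3^2 × 5 × 7^2
2415 = 3 × 5 × 7 × 23
gcd(1323, 2205, 2415) = 3 × 7 = 21.

21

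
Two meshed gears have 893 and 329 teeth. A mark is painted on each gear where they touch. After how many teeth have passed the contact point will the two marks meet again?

The first simultaneous occurrence is after LCM of the individual periods.
893 = 19 × 47
329 = 7 × 47
LCM(893, 329) = 7 × 19 × 47 = 6251.

6251 teeth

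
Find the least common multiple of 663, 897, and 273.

663 = 3 × 13 × 17
897 = 3 × 13 × 23
273 = 3 × 7 × 13
LCM(663, 897, 273) = 3 × 7 × 13 × 17 × 23 = 106743.

106743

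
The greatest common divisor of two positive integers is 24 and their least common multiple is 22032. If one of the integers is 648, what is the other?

For two integers, gcd × lcm = product, so the other is (24 × 22032) / 648 = 528768 / 648 = 816.

816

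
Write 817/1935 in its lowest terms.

19/45

817 = 19 × 43
1935 = 3^2 × 5 × 43
gcd(817, 1935) = 43.
Divide numerator and denominator by 43: 817/1935 = 19/45.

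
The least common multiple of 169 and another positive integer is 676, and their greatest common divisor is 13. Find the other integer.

52

gcd × lcm = product of the two integers, so the other integer is (13 × 676) / 169 = 52.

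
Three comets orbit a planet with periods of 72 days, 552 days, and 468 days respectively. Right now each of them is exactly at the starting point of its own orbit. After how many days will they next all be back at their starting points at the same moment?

The first simultaneous occurrence is after LCM of the individual periods.
72 = 2^3 × 3^2
552 = 2^3 × 3 × 23
468 = 2^2 × 3^2 × 13
LCM(72, 552, 468) = 2^3 × 3^2 × 13 × 23 = 21528.

21528 days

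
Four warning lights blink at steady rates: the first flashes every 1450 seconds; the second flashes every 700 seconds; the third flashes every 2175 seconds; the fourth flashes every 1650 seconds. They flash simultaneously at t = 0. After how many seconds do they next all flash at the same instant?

We need the least common multiple of the intervals.
1450 = 2 × 5^2 × 29
700 = 2^2 × 5^2 × 7
2175 = 3 × 5^2 × 29
1650 = 2 × 3 × 5^2 × 11
LCM(1450, 700, 2175, 1650) = 2^2 × 3 × 5^2 × 7 × 11 × 29 = 669900.

669900 seconds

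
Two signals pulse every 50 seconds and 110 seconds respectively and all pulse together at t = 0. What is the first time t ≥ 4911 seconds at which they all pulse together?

Joint pulses occur at multiples of LCM(50, 110).
50 = 2 × 5^2
110 = 2 × 5 × 11
LCM(50, 110) = 2 × 5^2 × 11 = 550.
Smallest multiple of 550 that is ≥ 4911: ⌈4911/550⌉ × 550 = 9 × 550 = 4950.

4950 seconds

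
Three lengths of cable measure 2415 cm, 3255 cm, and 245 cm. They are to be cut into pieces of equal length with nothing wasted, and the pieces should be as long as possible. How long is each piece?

35 cm

The greatest length dividing all of 2415, 3255, and 245 is their gcd.
2415 = 3 × 5 × 7 × 23
3255 = 3 × 5 × 7 × 31
245 = 5 × 7^2
gcd(2415, 3255, 245) = 5 × 7 = 35.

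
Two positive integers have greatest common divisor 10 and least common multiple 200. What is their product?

2000

For any two positive integers, gcd × lcm = product = 10 × 200 = 2000.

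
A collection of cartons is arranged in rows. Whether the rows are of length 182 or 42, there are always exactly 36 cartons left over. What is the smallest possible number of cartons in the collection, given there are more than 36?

582

N − 36 must be a common multiple of 182 and 42.
182 = 2 × 7 × 13
42 = 2 × 3 × 7
LCM(182, 42) = 2 × 3 × 7 × 13 = 546.
Smallest N > 36 is LCM + 36 = 546 + 36 = 582.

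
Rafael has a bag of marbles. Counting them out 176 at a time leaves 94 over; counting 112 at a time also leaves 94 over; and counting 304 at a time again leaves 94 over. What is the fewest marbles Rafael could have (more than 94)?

N − 94 must be a common multiple of 176, 112, and 304.
176 = 2^4 × 11
112 = 2^4 × 7
304 = 2^4 × 19
LCM(176, 112, 304) = 2^4 × 7 × 11 × 19 = 23408.
Smallest N > 94 is LCM + 94 = 23408 + 94 = 23502.

23502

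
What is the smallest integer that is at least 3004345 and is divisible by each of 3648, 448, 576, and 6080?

3064320

The integer must be a common multiple of 3648, 448, 576, and 6080, so a multiple of their LCM.
3648 = 2^6 × 3 × 19
448 = 2^6 × 7
576 = 2^6 × 3^2
6080 = 2^6 × 5 × 19
LCM(3648, 448, 576, 6080) = 2^6 × 3^2 × 5 × 7 × 19 = 383040.
Smallest multiple of 383040 that is ≥ 3004345: ⌈3004345/383040⌉ × 383040 = 8 × 383040 = 3064320.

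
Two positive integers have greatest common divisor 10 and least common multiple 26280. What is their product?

For any two positive integers, gcd × lcm = product = 10 × 26280 = 262800.

262800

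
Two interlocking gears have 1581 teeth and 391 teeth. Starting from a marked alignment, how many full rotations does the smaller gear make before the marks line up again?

93 rotations

The first common completion time is the LCM of the periods.
1581 = 3 × 17 × 31
391 = 17 × 23
LCM(1581, 391) = 3 × 17 × 23 × 31 = 36363.
Rotations for period 391: 36363 / 391 = 93.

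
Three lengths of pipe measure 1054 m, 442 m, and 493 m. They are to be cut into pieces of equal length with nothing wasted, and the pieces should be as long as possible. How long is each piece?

Each piece length must divide every original length, so the longest possible is gcd(1054, 442, 493).
1054 = 2 × 17 × 31
442 = 2 × 13 × 17
493 = 17 × 29
gcd(1054, 442, 493) = 17.

17 m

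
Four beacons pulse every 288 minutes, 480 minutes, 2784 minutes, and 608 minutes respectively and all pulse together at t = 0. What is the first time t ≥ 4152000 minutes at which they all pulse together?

4760640 minutes

Joint pulses occur at multiples of LCM(288, 480, 2784, 608).
288 = 2^5 × 3^2
480 = 2^5 × 3 × 5
2784 = 2^5 × 3 × 29
608 = 2^5 × 19
LCM(288, 480, 2784, 608) = 2^5 × 3^2 × 5 × 19 × 29 = 793440.
Smallest multiple of 793440 that is ≥ 4152000: ⌈4152000/793440⌉ × 793440 = 6 × 793440 = 4760640.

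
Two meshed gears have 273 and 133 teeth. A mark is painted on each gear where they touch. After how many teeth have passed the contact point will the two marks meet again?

The first simultaneous occurrence is after LCM of the individual periods.
273 = 3 × 7 × 13
133 = 7 × 19
LCM(273, 133) = 3 × 7 × 13 × 19 = 5187.

5187 teeth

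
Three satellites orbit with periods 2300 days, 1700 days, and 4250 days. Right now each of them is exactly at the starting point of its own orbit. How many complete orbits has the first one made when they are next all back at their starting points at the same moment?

85 orbits

All finish a whole number of cycles simultaneously at t = LCM of the periods.
2300 = 2^2 × 5^2 × 23
1700 = 2^2 × 5^2 × 17
4250 = 2 × 5^3 × 17
LCM(2300, 1700, 4250) = 2^2 × 5^3 × 17 × 23 = 195500.
Orbits for period 2300: 195500 / 2300 = 85.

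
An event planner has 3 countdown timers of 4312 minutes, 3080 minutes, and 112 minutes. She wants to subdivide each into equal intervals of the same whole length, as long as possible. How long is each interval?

56 minutes

The interval must divide each timer length; the longest such is the gcd.
4312 = 2^3 × 7^2 × 11
3080 = 2^3 × 5 × 7 × 11
112 = 2^4 × 7
gcd(4312, 3080, 112) = 2^3 × 7 = 56.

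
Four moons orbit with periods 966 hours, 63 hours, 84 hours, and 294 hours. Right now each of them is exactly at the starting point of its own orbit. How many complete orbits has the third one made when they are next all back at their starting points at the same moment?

They are all back at their starting positions together after one LCM of the periods.
966 = 2 × 3 × 7 × 23
63 = 3^2 × 7
84 = 2^2 × 3 × 7
294 = 2 × 3 × 7^2
LCM(966, 63, 84, 294) = 2^2 × 3^2 × 7^2 × 23 = 40572.
Orbits for period 84: 40572 / 84 = 483.

483 orbits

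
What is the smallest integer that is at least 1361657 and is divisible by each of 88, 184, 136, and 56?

The integer must be a common multiple of 88, 184, 136, and 56, so a multiple of their LCM.
88 = 2^3 × 11
184 = 2^3 × 23
136 = 2^3 × 17
56 = 2^3 × 7
LCM(88, 184, 136, 56) = 2^3 × 7 × 11 × 17 × 23 = 240856.
Smallest multiple of 240856 that is ≥ 1361657: ⌈1361657/240856⌉ × 240856 = 6 × 240856 = 1445136.

1445136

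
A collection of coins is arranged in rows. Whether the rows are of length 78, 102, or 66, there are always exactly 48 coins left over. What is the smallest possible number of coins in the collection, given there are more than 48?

N − 48 must be a common multiple of 78, 102, and 66.
78 = 2 × 3 × 13
102 = 2 × 3 × 17
66 = 2 × 3 × 11
LCM(78, 102, 66) = 2 × 3 × 11 × 13 × 17 = 14586.
Smallest N > 48 is LCM + 48 = 14586 + 48 = 14634.

14634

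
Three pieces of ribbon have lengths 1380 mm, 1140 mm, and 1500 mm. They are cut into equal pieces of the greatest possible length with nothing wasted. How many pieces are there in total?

67

Piece length = gcd(1380, 1140, 1500).
1380 = 2^2 × 3 × 5 × 23
1140 = 2^2 × 3 × 5 × 19
1500 = 2^2 × 3 × 5^3
gcd(1380, 1140, 1500) = 2^2 × 3 × 5 = 60.
Total pieces = 1380/60 + 1140/60 + 1500/60 = 23 + 19 + 25 = 67.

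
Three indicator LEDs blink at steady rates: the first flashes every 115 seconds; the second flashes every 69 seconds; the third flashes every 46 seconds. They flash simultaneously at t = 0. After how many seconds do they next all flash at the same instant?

We need the least common multiple of the intervals.
115 = 5 × 23
69 = 3 × 23
46 = 2 × 23
LCM(115, 69, 46) = 2 × 3 × 5 × 23 = 690.

690 seconds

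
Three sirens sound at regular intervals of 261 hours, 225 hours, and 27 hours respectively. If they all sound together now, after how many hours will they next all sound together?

19575 hours

The first simultaneous occurrence is after LCM of the individual periods.
261 = 3^2 × 29
225 = 3^2 × 5^2
27 = 3^3
LCM(261, 225, 27) = 3^3 × 5^2 × 29 = 19575.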